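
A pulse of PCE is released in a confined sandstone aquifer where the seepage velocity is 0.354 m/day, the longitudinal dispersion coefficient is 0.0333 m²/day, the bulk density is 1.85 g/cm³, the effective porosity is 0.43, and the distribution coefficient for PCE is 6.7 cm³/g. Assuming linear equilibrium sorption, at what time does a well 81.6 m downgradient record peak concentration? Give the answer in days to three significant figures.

6870 days

Retardation factor R = 1 + ρ_b·K_d/n = 1 + 1.85 × 6.7/0.43 = 29.83.
Sorption retards both mechanisms: v_R = v/R = 0.01187 m/day, D_R = D/R = 0.001116 m²/day.
Peak time from v_R²t² + 2D_R t − x² = 0: t = (√(D_R² + v_R²x²) − D_R)/v_R².
√(D_R² + v_R²x²) = √(0.001116² + 0.01187² × 81.6²) = 0.9686; v_R² = 0.0001409.
t = (0.9686 − 0.001116)/0.0001409 = 6870 days.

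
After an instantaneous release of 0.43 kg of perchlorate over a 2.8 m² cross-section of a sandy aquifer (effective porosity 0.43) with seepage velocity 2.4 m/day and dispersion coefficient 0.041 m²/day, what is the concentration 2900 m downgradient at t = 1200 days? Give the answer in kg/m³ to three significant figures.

For an instantaneous plane source, C(x,t) = M/(n_e·A·√(4πDt)) · exp(−(x−vt)²/(4Dt)), with n_e·A the pore (flow) area.
Plume center vt = 2.4 × 1200 = 2880 m, so the well at 2900 m is 20 m downgradient of the peak.
√(4πDt) = 24.86 m, giving peak height M/(n_e·A·√(4πDt)) = 0.43/(0.43 × 2.8 × 24.86) = 0.01437 kg/m³.
(x−vt)²/(4Dt) = (20)²/(4 × 0.041 × 1200) = 2.033; exp(−2.033) = 0.1309.
C = 0.01437 × 0.1309 = 0.00188 kg/m³.

0.00188 kg/m³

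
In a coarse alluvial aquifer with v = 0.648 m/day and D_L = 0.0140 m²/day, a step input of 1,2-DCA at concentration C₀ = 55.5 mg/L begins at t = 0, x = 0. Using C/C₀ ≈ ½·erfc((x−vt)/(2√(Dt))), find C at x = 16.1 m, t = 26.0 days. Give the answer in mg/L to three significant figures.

44.9 mg/L

For a continuous step input, C/C₀ ≈ ½·erfc((x−vt)/(2√(Dt))).
vt = 0.648 × 26.0 = 16.848 m and 2√(Dt) = 2√(0.0140 × 26.0) = 1.207 m.
Argument (x−vt)/(2√(Dt)) = (16.1 − 16.848)/1.207 = -0.6197; ½·erfc(-0.6197) = 0.8096.
C = 55.5 × 0.8096 = 44.9 mg/L.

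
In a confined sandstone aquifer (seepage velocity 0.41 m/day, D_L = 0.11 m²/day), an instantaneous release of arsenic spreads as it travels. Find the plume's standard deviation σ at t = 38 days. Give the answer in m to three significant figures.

Dispersive spreading gives a Gaussian with σ² = 2Dt; advection only shifts the center.
σ = √(2 × 0.11 × 38) = 2.89 m.

2.89 m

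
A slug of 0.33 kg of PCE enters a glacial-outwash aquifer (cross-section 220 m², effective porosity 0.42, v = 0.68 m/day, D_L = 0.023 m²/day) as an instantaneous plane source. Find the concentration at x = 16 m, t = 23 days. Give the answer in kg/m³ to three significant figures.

0.00130 kg/m³

For an instantaneous plane source, C(x,t) = M/(n_e·A·√(4πDt)) · exp(−(x−vt)²/(4Dt)), with n_e·A the pore (flow) area.
Plume center vt = 0.68 × 23 = 15.64 m, so the well at 16 m is 0.36 m downgradient of the peak.
√(4πDt) = 2.578 m, giving peak height M/(n_e·A·√(4πDt)) = 0.33/(0.42 × 220 × 2.578) = 0.001385 kg/m³.
(x−vt)²/(4Dt) = (0.36)²/(4 × 0.023 × 23) = 0.06125; exp(−0.06125) = 0.9406.
C = 0.001385 × 0.9406 = 0.00130 kg/m³.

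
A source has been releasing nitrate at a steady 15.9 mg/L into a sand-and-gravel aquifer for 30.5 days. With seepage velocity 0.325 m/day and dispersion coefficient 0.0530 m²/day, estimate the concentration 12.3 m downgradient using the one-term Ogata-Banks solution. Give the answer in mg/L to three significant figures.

1.46 mg/L

For a continuous step input, C/C₀ ≈ ½·erfc((x−vt)/(2√(Dt))).
vt = 0.325 × 30.5 = 9.9125 m and 2√(Dt) = 2√(0.0530 × 30.5) = 2.543 m.
Argument (x−vt)/(2√(Dt)) = (12.3 − 9.9125)/2.543 = 0.9389; ½·erfc(0.9389) = 0.09212.
C = 15.9 × 0.09212 = 1.46 mg/L.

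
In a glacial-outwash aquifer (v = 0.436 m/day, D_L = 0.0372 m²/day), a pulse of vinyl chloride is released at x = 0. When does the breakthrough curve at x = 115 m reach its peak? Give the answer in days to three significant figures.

264 days

For the 1D instantaneous-source solution, setting ∂C/∂t = 0 at fixed x gives v²t² + 2Dt − x² = 0, so t = (√(D² + v²x²) − D)/v².
√(D² + v²x²) = √(0.0372² + 0.436² × 115²) = 50.14; v² = 0.190096.
t = (50.14 − 0.0372)/0.190096 = 264 days (vs. the pure-advection estimate x/v = 264 d).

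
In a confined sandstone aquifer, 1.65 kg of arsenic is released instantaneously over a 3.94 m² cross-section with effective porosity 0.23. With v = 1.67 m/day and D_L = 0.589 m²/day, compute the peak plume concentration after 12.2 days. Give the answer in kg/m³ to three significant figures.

The peak of an instantaneous 1D plume sits at x = vt; there the Gaussian factor is 1 and C_max = M/(n_e·A·√(4πDt)), where n_e·A is the pore area the mass is dissolved in.
√(4πDt) = √(4π × 0.589 × 12.2) = 9.503 m, so C_max = 1.65/(0.23 × 3.94 × 9.503) = 0.192 kg/m³.

0.192 kg/m³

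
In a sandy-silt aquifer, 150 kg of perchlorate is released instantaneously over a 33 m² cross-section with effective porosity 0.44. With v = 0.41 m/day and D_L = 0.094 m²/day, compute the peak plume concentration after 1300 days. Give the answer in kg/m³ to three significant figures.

0.264 kg/m³

The peak of an instantaneous 1D plume sits at x = vt; there the Gaussian factor is 1 and C_max = M/(n_e·A·√(4πDt)), where n_e·A is the pore area the mass is dissolved in.
√(4πDt) = √(4π × 0.094 × 1300) = 39.19 m, so C_max = 150/(0.44 × 33 × 39.19) = 0.264 kg/m³.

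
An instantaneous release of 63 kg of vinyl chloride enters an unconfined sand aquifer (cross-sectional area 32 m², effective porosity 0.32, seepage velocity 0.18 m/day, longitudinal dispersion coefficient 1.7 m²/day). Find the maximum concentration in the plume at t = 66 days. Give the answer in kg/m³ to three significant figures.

0.164 kg/m³

The peak of an instantaneous 1D plume sits at x = vt; there the Gaussian factor is 1 and C_max = M/(n_e·A·√(4πDt)), where n_e·A is the pore area the mass is dissolved in.
√(4πDt) = √(4π × 1.7 × 66) = 37.55 m, so C_max = 63/(0.32 × 32 × 37.55) = 0.164 kg/m³.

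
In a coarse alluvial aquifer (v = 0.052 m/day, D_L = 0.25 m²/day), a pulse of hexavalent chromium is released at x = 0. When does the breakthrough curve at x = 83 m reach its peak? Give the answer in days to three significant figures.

For the 1D instantaneous-source solution, setting ∂C/∂t = 0 at fixed x gives v²t² + 2Dt − x² = 0, so t = (√(D² + v²x²) − D)/v².
√(D² + v²x²) = √(0.25² + 0.052² × 83²) = 4.323; v² = 0.002704.
t = (4.323 − 0.25)/0.002704 = 1510 days (vs. the pure-advection estimate x/v = 1600 d).

1510 days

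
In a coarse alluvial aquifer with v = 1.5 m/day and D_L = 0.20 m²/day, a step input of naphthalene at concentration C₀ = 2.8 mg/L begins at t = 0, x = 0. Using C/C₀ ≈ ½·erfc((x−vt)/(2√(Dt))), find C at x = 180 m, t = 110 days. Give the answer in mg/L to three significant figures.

For a continuous step input, C/C₀ ≈ ½·erfc((x−vt)/(2√(Dt))).
vt = 1.5 × 110 = 165 m and 2√(Dt) = 2√(0.20 × 110) = 9.381 m.
Argument (x−vt)/(2√(Dt)) = (180 − 165)/9.381 = 1.599; ½·erfc(1.599) = 0.01187.
C = 2.8 × 0.01187 = 0.0332 mg/L.

0.0332 mg/L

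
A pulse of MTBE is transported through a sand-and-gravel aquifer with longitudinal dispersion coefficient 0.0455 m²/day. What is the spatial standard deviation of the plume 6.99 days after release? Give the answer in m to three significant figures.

Dispersive spreading gives a Gaussian with σ² = 2Dt; advection only shifts the center.
σ = √(2 × 0.0455 × 6.99) = 0.798 m.

0.798 m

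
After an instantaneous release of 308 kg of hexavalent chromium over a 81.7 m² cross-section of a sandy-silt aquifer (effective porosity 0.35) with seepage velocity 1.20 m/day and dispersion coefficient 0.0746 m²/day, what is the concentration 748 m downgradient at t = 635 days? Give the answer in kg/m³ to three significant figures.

0.157 kg/m³

For an instantaneous plane source, C(x,t) = M/(n_e·A·√(4πDt)) · exp(−(x−vt)²/(4Dt)), with n_e·A the pore (flow) area.
Plume center vt = 1.20 × 635 = 762 m, so the well at 748 m is 14 m upgradient of the peak.
√(4πDt) = 24.40 m, giving peak height M/(n_e·A·√(4πDt)) = 308/(0.35 × 81.7 × 24.40) = 0.4414 kg/m³.
(x−vt)²/(4Dt) = (-14)²/(4 × 0.0746 × 635) = 1.034; exp(−1.034) = 0.3556.
C = 0.4414 × 0.3556 = 0.157 kg/m³.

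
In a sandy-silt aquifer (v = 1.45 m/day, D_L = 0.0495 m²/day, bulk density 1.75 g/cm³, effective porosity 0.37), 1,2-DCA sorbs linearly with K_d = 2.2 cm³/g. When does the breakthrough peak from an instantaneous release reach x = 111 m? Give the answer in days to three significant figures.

Retardation factor R = 1 + ρ_b·K_d/n = 1 + 1.75 × 2.2/0.37 = 11.41.
Sorption retards both mechanisms: v_R = v/R = 0.1271 m/day, D_R = D/R = 0.004338 m²/day.
Peak time from v_R²t² + 2D_R t − x² = 0: t = (√(D_R² + v_R²x²) − D_R)/v_R².
√(D_R² + v_R²x²) = √(0.004338² + 0.1271² × 111²) = 14.11; v_R² = 0.01615.
t = (14.11 − 0.004338)/0.01615 = 873 days.

873 days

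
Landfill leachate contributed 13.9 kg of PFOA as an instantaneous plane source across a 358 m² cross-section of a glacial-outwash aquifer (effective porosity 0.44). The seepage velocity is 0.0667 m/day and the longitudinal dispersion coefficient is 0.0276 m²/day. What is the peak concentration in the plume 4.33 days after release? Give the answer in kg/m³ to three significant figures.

0.0720 kg/m³

The peak of an instantaneous 1D plume sits at x = vt; there the Gaussian factor is 1 and C_max = M/(n_e·A·√(4πDt)), where n_e·A is the pore area the mass is dissolved in.
√(4πDt) = √(4π × 0.0276 × 4.33) = 1.225 m, so C_max = 13.9/(0.44 × 358 × 1.225) = 0.0720 kg/m³.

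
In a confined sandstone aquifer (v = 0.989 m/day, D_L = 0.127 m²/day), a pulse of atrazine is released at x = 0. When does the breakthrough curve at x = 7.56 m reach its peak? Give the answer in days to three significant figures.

7.52 days

For the 1D instantaneous-source solution, setting ∂C/∂t = 0 at fixed x gives v²t² + 2Dt − x² = 0, so t = (√(D² + v²x²) − D)/v².
√(D² + v²x²) = √(0.127² + 0.989² × 7.56²) = 7.478; v² = 0.978121.
t = (7.478 − 0.127)/0.978121 = 7.52 days (vs. the pure-advection estimate x/v = 7.64 d).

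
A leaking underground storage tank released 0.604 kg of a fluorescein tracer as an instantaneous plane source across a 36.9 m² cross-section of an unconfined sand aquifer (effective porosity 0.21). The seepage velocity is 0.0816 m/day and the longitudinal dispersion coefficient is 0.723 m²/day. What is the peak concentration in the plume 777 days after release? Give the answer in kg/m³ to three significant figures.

0.000928 kg/m³

The peak of an instantaneous 1D plume sits at x = vt; there the Gaussian factor is 1 and C_max = M/(n_e·A·√(4πDt)), where n_e·A is the pore area the mass is dissolved in.
√(4πDt) = √(4π × 0.723 × 777) = 84.02 m, so C_max = 0.604/(0.21 × 36.9 × 84.02) = 0.000928 kg/m³.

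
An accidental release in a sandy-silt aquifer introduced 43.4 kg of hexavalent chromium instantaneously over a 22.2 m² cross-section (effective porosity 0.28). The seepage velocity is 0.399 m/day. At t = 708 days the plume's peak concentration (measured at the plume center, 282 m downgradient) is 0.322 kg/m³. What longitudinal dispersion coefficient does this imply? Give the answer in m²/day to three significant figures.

At the plume center C_max = M/(n_e·A·√(4πDt)), so D = M²/(4πt·(n_e·A·C_max)²).
n_e·A·C_max = 0.28 × 22.2 × 0.322 = 2.002 kg/m.
D = 43.4²/(4π × 708 × 2.002²) = 0.0528 m²/day.

0.0528 m²/day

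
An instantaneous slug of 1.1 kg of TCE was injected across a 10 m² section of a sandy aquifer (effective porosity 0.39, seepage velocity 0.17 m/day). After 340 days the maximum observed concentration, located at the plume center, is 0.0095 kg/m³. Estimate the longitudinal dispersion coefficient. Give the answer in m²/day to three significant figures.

At the plume center C_max = M/(n_e·A·√(4πDt)), so D = M²/(4πt·(n_e·A·C_max)²).
n_e·A·C_max = 0.39 × 10 × 0.0095 = 0.03705 kg/m.
D = 1.1²/(4π × 340 × 0.03705²) = 0.206 m²/day.

0.206 m²/day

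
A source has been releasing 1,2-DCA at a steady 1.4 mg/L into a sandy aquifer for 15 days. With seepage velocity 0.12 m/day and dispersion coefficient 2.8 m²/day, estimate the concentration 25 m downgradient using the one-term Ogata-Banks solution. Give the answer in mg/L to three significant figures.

0.00795 mg/L

For a continuous step input, C/C₀ ≈ ½·erfc((x−vt)/(2√(Dt))).
vt = 0.12 × 15 = 1.8 m and 2√(Dt) = 2√(2.8 × 15) = 12.96 m.
Argument (x−vt)/(2√(Dt)) = (25 − 1.8)/12.96 = 1.790; ½·erfc(1.790) = 0.005680.
C = 1.4 × 0.005680 = 0.00795 mg/L.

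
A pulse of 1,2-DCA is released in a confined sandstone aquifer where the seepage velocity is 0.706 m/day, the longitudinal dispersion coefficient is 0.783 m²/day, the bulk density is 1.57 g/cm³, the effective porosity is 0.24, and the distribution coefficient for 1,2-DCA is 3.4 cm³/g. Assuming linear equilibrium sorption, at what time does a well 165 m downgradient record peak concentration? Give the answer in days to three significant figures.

Retardation factor R = 1 + ρ_b·K_d/n = 1 + 1.57 × 3.4/0.24 = 23.24.
Sorption retards both mechanisms: v_R = v/R = 0.03038 m/day, D_R = D/R = 0.03369 m²/day.
Peak time from v_R²t² + 2D_R t − x² = 0: t = (√(D_R² + v_R²x²) − D_R)/v_R².
√(D_R² + v_R²x²) = √(0.03369² + 0.03038² × 165²) = 5.013; v_R² = 0.0009229.
t = (5.013 − 0.03369)/0.0009229 = 5400 days.

5400 days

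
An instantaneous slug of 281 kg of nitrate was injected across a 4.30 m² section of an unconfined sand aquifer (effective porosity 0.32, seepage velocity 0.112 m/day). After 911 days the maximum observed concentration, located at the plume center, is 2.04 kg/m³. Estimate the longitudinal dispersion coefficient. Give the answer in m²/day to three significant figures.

At the plume center C_max = M/(n_e·A·√(4πDt)), so D = M²/(4πt·(n_e·A·C_max)²).
n_e·A·C_max = 0.32 × 4.30 × 2.04 = 2.807 kg/m.
D = 281²/(4π × 911 × 2.807²) = 0.875 m²/day.

0.875 m²/day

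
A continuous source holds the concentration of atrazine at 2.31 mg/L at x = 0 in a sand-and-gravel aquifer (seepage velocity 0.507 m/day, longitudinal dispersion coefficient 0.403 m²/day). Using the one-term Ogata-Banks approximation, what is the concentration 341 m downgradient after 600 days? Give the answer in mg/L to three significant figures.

0.109 mg/L

For a continuous step input, C/C₀ ≈ ½·erfc((x−vt)/(2√(Dt))).
vt = 0.507 × 600 = 304.2 m and 2√(Dt) = 2√(0.403 × 600) = 31.10 m.
Argument (x−vt)/(2√(Dt)) = (341 − 304.2)/31.10 = 1.183; ½·erfc(1.183) = 0.04716.
C = 2.31 × 0.04716 = 0.109 mg/L.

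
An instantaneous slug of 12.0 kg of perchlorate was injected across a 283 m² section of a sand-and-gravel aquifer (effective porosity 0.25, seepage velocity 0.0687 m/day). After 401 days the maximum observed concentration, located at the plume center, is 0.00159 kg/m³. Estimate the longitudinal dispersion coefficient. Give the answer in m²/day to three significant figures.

At the plume center C_max = M/(n_e·A·√(4πDt)), so D = M²/(4πt·(n_e·A·C_max)²).
n_e·A·C_max = 0.25 × 283 × 0.00159 = 0.1125 kg/m.
D = 12.0²/(4π × 401 × 0.1125²) = 2.26 m²/day.

2.26 m²/day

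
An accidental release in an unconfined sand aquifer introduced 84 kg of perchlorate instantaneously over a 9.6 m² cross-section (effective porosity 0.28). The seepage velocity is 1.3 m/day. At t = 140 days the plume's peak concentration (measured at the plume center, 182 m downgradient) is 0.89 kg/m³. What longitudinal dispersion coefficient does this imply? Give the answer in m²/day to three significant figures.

At the plume center C_max = M/(n_e·A·√(4πDt)), so D = M²/(4πt·(n_e·A·C_max)²).
n_e·A·C_max = 0.28 × 9.6 × 0.89 = 2.392 kg/m.
D = 84²/(4π × 140 × 2.392²) = 0.701 m²/day.

0.701 m²/day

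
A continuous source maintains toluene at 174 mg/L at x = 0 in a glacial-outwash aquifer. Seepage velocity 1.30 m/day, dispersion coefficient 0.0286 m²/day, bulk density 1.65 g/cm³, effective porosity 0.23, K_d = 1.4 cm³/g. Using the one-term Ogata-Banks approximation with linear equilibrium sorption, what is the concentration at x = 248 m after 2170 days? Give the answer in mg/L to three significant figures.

172 mg/L

Retardation factor R = 1 + ρ_b·K_d/n = 1 + 1.65 × 1.4/0.23 = 11.04.
Sorption retards both mechanisms: v_R = v/R = 0.1178 m/day, D_R = D/R = 0.002591 m²/day.
v_R·t = 0.1178 × 2170 = 255.626 m; 2√(D_R t) = 4.742 m; argument = (248 − 255.626)/4.742 = -1.608.
C = C₀ × ½·erfc(-1.608) = 174 × 0.9885 = 172 mg/L.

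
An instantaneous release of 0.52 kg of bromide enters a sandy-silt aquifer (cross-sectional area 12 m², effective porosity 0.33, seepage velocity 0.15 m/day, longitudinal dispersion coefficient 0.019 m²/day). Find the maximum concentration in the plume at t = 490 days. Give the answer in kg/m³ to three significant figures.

0.0121 kg/m³

The peak of an instantaneous 1D plume sits at x = vt; there the Gaussian factor is 1 and C_max = M/(n_e·A·√(4πDt)), where n_e·A is the pore area the mass is dissolved in.
√(4πDt) = √(4π × 0.019 × 490) = 10.82 m, so C_max = 0.52/(0.33 × 12 × 10.82) = 0.0121 kg/m³.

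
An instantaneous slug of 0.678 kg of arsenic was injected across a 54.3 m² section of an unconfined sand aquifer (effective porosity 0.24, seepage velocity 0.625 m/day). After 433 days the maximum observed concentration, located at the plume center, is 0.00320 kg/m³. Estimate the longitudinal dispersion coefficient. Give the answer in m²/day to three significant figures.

At the plume center C_max = M/(n_e·A·√(4πDt)), so D = M²/(4πt·(n_e·A·C_max)²).
n_e·A·C_max = 0.24 × 54.3 × 0.00320 = 0.04170 kg/m.
D = 0.678²/(4π × 433 × 0.04170²) = 0.0486 m²/day.

0.0486 m²/day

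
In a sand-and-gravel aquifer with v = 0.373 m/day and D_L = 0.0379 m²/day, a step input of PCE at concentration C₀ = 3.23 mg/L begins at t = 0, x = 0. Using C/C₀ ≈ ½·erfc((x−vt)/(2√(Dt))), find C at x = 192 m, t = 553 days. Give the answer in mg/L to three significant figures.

3.19 mg/L

For a continuous step input, C/C₀ ≈ ½·erfc((x−vt)/(2√(Dt))).
vt = 0.373 × 553 = 206.269 m and 2√(Dt) = 2√(0.0379 × 553) = 9.156 m.
Argument (x−vt)/(2√(Dt)) = (192 − 206.269)/9.156 = -1.558; ½·erfc(-1.558) = 0.9862.
C = 3.23 × 0.9862 = 3.19 mg/L.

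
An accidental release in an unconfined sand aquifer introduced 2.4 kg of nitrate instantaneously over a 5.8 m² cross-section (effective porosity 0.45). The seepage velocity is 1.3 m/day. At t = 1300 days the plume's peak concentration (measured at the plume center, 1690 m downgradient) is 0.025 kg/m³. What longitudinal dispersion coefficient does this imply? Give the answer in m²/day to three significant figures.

At the plume center C_max = M/(n_e·A·√(4πDt)), so D = M²/(4πt·(n_e·A·C_max)²).
n_e·A·C_max = 0.45 × 5.8 × 0.025 = 0.06525 kg/m.
D = 2.4²/(4π × 1300 × 0.06525²) = 0.0828 m²/day.

0.0828 m²/day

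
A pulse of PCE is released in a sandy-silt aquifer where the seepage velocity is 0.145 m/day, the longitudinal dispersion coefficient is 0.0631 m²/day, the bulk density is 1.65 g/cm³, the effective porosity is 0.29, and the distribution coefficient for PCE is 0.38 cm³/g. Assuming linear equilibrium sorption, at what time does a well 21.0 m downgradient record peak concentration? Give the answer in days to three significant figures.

449 days

Retardation factor R = 1 + ρ_b·K_d/n = 1 + 1.65 × 0.38/0.29 = 3.162.
Sorption retards both mechanisms: v_R = v/R = 0.04586 m/day, D_R = D/R = 0.01996 m²/day.
Peak time from v_R²t² + 2D_R t − x² = 0: t = (√(D_R² + v_R²x²) − D_R)/v_R².
√(D_R² + v_R²x²) = √(0.01996² + 0.04586² × 21.0²) = 0.9633; v_R² = 0.002103.
t = (0.9633 − 0.01996)/0.002103 = 449 days.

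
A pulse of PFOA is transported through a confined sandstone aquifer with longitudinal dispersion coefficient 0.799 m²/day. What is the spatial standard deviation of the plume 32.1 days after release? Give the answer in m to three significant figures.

Dispersive spreading gives a Gaussian with σ² = 2Dt; advection only shifts the center.
σ = √(2 × 0.799 × 32.1) = 7.16 m.

7.16 m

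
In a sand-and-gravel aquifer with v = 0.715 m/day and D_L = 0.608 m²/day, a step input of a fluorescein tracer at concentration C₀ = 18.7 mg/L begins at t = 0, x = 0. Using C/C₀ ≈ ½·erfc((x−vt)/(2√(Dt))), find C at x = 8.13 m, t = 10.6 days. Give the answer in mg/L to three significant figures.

8.21 mg/L

For a continuous step input, C/C₀ ≈ ½·erfc((x−vt)/(2√(Dt))).
vt = 0.715 × 10.6 = 7.579 m and 2√(Dt) = 2√(0.608 × 10.6) = 5.077 m.
Argument (x−vt)/(2√(Dt)) = (8.13 − 7.579)/5.077 = 0.1085; ½·erfc(0.1085) = 0.4390.
C = 18.7 × 0.4390 = 8.21 mg/L.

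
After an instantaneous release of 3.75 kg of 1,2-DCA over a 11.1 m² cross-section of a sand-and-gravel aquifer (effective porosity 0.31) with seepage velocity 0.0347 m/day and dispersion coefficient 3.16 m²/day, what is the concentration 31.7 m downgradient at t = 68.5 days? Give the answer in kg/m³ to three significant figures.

0.00774 kg/m³

For an instantaneous plane source, C(x,t) = M/(n_e·A·√(4πDt)) · exp(−(x−vt)²/(4Dt)), with n_e·A the pore (flow) area.
Plume center vt = 0.0347 × 68.5 = 2.37695 m, so the well at 31.7 m is 29.32305 m downgradient of the peak.
√(4πDt) = 52.15 m, giving peak height M/(n_e·A·√(4πDt)) = 3.75/(0.31 × 11.1 × 52.15) = 0.02090 kg/m³.
(x−vt)²/(4Dt) = (29.32305)²/(4 × 3.16 × 68.5) = 0.9931; exp(−0.9931) = 0.3704.
C = 0.02090 × 0.3704 = 0.00774 kg/m³.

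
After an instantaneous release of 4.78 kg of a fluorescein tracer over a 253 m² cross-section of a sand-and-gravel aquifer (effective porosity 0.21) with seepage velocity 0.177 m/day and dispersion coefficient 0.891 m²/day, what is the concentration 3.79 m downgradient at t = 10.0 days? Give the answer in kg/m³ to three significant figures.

0.00758 kg/m³

For an instantaneous plane source, C(x,t) = M/(n_e·A·√(4πDt)) · exp(−(x−vt)²/(4Dt)), with n_e·A the pore (flow) area.
Plume center vt = 0.177 × 10.0 = 1.77 m, so the well at 3.79 m is 2.02 m downgradient of the peak.
√(4πDt) = 10.58 m, giving peak height M/(n_e·A·√(4πDt)) = 4.78/(0.21 × 253 × 10.58) = 0.008504 kg/m³.
(x−vt)²/(4Dt) = (2.02)²/(4 × 0.891 × 10.0) = 0.1145; exp(−0.1145) = 0.8918.
C = 0.008504 × 0.8918 = 0.00758 kg/m³.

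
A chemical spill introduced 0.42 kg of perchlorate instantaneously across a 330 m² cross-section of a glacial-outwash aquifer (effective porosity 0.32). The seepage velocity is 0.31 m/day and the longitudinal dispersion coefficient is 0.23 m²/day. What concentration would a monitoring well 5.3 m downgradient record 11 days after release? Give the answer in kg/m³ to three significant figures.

For an instantaneous plane source, C(x,t) = M/(n_e·A·√(4πDt)) · exp(−(x−vt)²/(4Dt)), with n_e·A the pore (flow) area.
Plume center vt = 0.31 × 11 = 3.41 m, so the well at 5.3 m is 1.89 m downgradient of the peak.
√(4πDt) = 5.639 m, giving peak height M/(n_e·A·√(4πDt)) = 0.42/(0.32 × 330 × 5.639) = 0.0007053 kg/m³.
(x−vt)²/(4Dt) = (1.89)²/(4 × 0.23 × 11) = 0.3530; exp(−0.3530) = 0.7026.
C = 0.0007053 × 0.7026 = 0.000496 kg/m³.

0.000496 kg/m³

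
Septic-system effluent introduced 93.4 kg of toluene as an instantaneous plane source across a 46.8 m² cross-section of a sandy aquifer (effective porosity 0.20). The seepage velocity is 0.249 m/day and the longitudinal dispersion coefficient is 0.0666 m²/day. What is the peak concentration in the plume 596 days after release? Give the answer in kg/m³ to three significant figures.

0.447 kg/m³

The peak of an instantaneous 1D plume sits at x = vt; there the Gaussian factor is 1 and C_max = M/(n_e·A·√(4πDt)), where n_e·A is the pore area the mass is dissolved in.
√(4πDt) = √(4π × 0.0666 × 596) = 22.33 m, so C_max = 93.4/(0.20 × 46.8 × 22.33) = 0.447 kg/m³.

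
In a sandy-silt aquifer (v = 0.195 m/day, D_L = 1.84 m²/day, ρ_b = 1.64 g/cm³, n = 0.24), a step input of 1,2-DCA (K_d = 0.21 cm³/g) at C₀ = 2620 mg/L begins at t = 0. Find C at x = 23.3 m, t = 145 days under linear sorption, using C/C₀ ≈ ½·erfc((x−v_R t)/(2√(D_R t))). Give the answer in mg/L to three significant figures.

563 mg/L

Retardation factor R = 1 + ρ_b·K_d/n = 1 + 1.64 × 0.21/0.24 = 2.435.
Sorption retards both mechanisms: v_R = v/R = 0.08008 m/day, D_R = D/R = 0.7556 m²/day.
v_R·t = 0.08008 × 145 = 11.6116 m; 2√(D_R t) = 20.93 m; argument = (23.3 − 11.6116)/20.93 = 0.5585.
C = C₀ × ½·erfc(0.5585) = 2620 × 0.2148 = 563 mg/L.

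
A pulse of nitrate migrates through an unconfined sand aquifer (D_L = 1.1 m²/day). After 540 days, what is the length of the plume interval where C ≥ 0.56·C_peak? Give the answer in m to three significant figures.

74.2 m

The plume is Gaussian with σ = √(2Dt) = √(2 × 1.1 × 540) = 34.47 m.
C/C_peak = exp(−Δx²/(2σ²)) = 0.56 ⇒ Δx = σ·√(−2 ln 0.56) = 34.47 × 1.077 = 37.12 m.
Width = 2Δx = 74.2 m.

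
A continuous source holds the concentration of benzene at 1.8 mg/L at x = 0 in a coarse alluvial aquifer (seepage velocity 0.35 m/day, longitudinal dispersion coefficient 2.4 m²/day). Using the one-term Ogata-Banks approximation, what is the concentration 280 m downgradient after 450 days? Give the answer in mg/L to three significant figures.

0.00755 mg/L

For a continuous step input, C/C₀ ≈ ½·erfc((x−vt)/(2√(Dt))).
vt = 0.35 × 450 = 157.5 m and 2√(Dt) = 2√(2.4 × 450) = 65.73 m.
Argument (x−vt)/(2√(Dt)) = (280 − 157.5)/65.73 = 1.864; ½·erfc(1.864) = 0.004193.
C = 1.8 × 0.004193 = 0.00755 mg/L.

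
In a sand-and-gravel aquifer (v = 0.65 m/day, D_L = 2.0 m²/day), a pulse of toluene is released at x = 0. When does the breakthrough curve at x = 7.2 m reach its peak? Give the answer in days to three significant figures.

For the 1D instantaneous-source solution, setting ∂C/∂t = 0 at fixed x gives v²t² + 2Dt − x² = 0, so t = (√(D² + v²x²) − D)/v².
√(D² + v²x²) = √(2.0² + 0.65² × 7.2²) = 5.089; v² = 0.4225.
t = (5.089 − 2.0)/0.4225 = 7.31 days (vs. the pure-advection estimate x/v = 11.1 d).

7.31 days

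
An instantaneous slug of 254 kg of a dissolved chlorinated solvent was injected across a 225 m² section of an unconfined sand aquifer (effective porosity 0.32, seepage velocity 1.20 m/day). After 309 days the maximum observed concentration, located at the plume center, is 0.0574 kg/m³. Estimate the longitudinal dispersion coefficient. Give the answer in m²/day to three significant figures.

At the plume center C_max = M/(n_e·A·√(4πDt)), so D = M²/(4πt·(n_e·A·C_max)²).
n_e·A·C_max = 0.32 × 225 × 0.0574 = 4.133 kg/m.
D = 254²/(4π × 309 × 4.133²) = 0.973 m²/day.

0.973 m²/day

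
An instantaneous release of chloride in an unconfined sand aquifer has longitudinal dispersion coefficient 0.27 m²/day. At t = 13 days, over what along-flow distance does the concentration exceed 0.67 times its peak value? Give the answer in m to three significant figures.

The plume is Gaussian with σ = √(2Dt) = √(2 × 0.27 × 13) = 2.650 m.
C/C_peak = exp(−Δx²/(2σ²)) = 0.67 ⇒ Δx = σ·√(−2 ln 0.67) = 2.650 × 0.8950 = 2.372 m.
Width = 2Δx = 4.74 m.

4.74 m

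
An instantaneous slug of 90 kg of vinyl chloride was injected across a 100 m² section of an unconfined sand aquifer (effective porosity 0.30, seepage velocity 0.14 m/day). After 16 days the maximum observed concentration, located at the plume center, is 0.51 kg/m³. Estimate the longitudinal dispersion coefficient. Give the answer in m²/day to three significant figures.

At the plume center C_max = M/(n_e·A·√(4πDt)), so D = M²/(4πt·(n_e·A·C_max)²).
n_e·A·C_max = 0.30 × 100 × 0.51 = 15.30 kg/m.
D = 90²/(4π × 16 × 15.30²) = 0.172 m²/day.

0.172 m²/day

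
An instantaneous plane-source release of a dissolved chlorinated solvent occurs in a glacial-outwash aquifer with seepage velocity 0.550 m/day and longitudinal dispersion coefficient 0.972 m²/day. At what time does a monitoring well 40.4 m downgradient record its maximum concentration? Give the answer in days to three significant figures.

For the 1D instantaneous-source solution, setting ∂C/∂t = 0 at fixed x gives v²t² + 2Dt − x² = 0, so t = (√(D² + v²x²) − D)/v².
√(D² + v²x²) = √(0.972² + 0.550² × 40.4²) = 22.24; v² = 0.3025.
t = (22.24 − 0.972)/0.3025 = 70.3 days (vs. the pure-advection estimate x/v = 73.5 d).

70.3 days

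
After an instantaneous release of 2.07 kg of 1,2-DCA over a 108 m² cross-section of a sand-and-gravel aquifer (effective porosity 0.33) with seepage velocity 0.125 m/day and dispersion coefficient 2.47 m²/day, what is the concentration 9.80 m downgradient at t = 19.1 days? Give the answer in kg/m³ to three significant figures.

For an instantaneous plane source, C(x,t) = M/(n_e·A·√(4πDt)) · exp(−(x−vt)²/(4Dt)), with n_e·A the pore (flow) area.
Plume center vt = 0.125 × 19.1 = 2.3875 m, so the well at 9.80 m is 7.4125 m downgradient of the peak.
√(4πDt) = 24.35 m, giving peak height M/(n_e·A·√(4πDt)) = 2.07/(0.33 × 108 × 24.35) = 0.002385 kg/m³.
(x−vt)²/(4Dt) = (7.4125)²/(4 × 2.47 × 19.1) = 0.2912; exp(−0.2912) = 0.7474.
C = 0.002385 × 0.7474 = 0.00178 kg/m³.

0.00178 kg/m³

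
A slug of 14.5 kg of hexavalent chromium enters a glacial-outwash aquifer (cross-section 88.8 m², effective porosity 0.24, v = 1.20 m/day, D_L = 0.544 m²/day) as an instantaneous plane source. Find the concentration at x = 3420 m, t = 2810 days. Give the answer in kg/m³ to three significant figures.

0.00337 kg/m³

For an instantaneous plane source, C(x,t) = M/(n_e·A·√(4πDt)) · exp(−(x−vt)²/(4Dt)), with n_e·A the pore (flow) area.
Plume center vt = 1.20 × 2810 = 3372 m, so the well at 3420 m is 48 m downgradient of the peak.
√(4πDt) = 138.6 m, giving peak height M/(n_e·A·√(4πDt)) = 14.5/(0.24 × 88.8 × 138.6) = 0.004909 kg/m³.
(x−vt)²/(4Dt) = (48)²/(4 × 0.544 × 2810) = 0.3768; exp(−0.3768) = 0.6861.
C = 0.004909 × 0.6861 = 0.00337 kg/m³.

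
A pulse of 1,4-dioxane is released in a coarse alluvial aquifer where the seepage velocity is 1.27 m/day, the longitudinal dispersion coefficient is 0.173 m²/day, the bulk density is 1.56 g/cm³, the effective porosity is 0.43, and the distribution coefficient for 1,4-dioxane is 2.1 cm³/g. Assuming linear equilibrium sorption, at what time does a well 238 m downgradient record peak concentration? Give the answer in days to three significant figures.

Retardation factor R = 1 + ρ_b·K_d/n = 1 + 1.56 × 2.1/0.43 = 8.619.
Sorption retards both mechanisms: v_R = v/R = 0.1473 m/day, D_R = D/R = 0.02007 m²/day.
Peak time from v_R²t² + 2D_R t − x² = 0: t = (√(D_R² + v_R²x²) − D_R)/v_R².
√(D_R² + v_R²x²) = √(0.02007² + 0.1473² × 238²) = 35.06; v_R² = 0.02170.
t = (35.06 − 0.02007)/0.02170 = 1610 days.

1610 days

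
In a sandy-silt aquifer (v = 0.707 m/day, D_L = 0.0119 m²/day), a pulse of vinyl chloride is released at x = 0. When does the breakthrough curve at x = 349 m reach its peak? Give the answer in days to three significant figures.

For the 1D instantaneous-source solution, setting ∂C/∂t = 0 at fixed x gives v²t² + 2Dt − x² = 0, so t = (√(D² + v²x²) − D)/v².
√(D² + v²x²) = √(0.0119² + 0.707² × 349²) = 246.7; v² = 0.499849.
t = (246.7 − 0.0119)/0.499849 = 494 days (vs. the pure-advection estimate x/v = 494 d).

494 days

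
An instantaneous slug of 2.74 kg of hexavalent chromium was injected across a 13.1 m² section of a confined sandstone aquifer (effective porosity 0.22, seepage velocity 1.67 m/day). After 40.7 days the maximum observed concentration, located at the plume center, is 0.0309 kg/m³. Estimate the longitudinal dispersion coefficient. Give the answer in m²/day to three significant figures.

1.85 m²/day

At the plume center C_max = M/(n_e·A·√(4πDt)), so D = M²/(4πt·(n_e·A·C_max)²).
n_e·A·C_max = 0.22 × 13.1 × 0.0309 = 0.08905 kg/m.
D = 2.74²/(4π × 40.7 × 0.08905²) = 1.85 m²/day.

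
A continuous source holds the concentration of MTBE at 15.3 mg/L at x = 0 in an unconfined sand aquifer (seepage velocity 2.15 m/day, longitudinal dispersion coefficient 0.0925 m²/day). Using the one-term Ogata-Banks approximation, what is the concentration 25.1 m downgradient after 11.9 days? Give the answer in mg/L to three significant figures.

For a continuous step input, C/C₀ ≈ ½·erfc((x−vt)/(2√(Dt))).
vt = 2.15 × 11.9 = 25.585 m and 2√(Dt) = 2√(0.0925 × 11.9) = 2.098 m.
Argument (x−vt)/(2√(Dt)) = (25.1 − 25.585)/2.098 = -0.2312; ½·erfc(-0.2312) = 0.6282.
C = 15.3 × 0.6282 = 9.61 mg/L.

9.61 mg/L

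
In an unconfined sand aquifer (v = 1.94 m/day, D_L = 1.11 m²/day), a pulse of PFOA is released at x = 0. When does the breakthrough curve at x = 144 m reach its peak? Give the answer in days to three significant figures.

For the 1D instantaneous-source solution, setting ∂C/∂t = 0 at fixed x gives v²t² + 2Dt − x² = 0, so t = (√(D² + v²x²) − D)/v².
√(D² + v²x²) = √(1.11² + 1.94² × 144²) = 279.4; v² = 3.7636.
t = (279.4 − 1.11)/3.7636 = 73.9 days (vs. the pure-advection estimate x/v = 74.2 d).

73.9 days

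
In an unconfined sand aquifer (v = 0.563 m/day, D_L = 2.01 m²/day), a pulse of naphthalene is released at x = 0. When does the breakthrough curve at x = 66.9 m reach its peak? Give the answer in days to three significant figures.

113 days

For the 1D instantaneous-source solution, setting ∂C/∂t = 0 at fixed x gives v²t² + 2Dt − x² = 0, so t = (√(D² + v²x²) − D)/v².
√(D² + v²x²) = √(2.01² + 0.563² × 66.9²) = 37.72; v² = 0.316969.
t = (37.72 − 2.01)/0.316969 = 113 days (vs. the pure-advection estimate x/v = 119 d).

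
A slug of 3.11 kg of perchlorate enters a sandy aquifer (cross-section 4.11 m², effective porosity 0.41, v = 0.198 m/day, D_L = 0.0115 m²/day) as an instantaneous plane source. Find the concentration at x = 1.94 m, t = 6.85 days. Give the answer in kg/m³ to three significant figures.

0.629 kg/m³

For an instantaneous plane source, C(x,t) = M/(n_e·A·√(4πDt)) · exp(−(x−vt)²/(4Dt)), with n_e·A the pore (flow) area.
Plume center vt = 0.198 × 6.85 = 1.3563 m, so the well at 1.94 m is 0.5837 m downgradient of the peak.
√(4πDt) = 0.9949 m, giving peak height M/(n_e·A·√(4πDt)) = 3.11/(0.41 × 4.11 × 0.9949) = 1.855 kg/m³.
(x−vt)²/(4Dt) = (0.5837)²/(4 × 0.0115 × 6.85) = 1.081; exp(−1.081) = 0.3393.
C = 1.855 × 0.3393 = 0.629 kg/m³.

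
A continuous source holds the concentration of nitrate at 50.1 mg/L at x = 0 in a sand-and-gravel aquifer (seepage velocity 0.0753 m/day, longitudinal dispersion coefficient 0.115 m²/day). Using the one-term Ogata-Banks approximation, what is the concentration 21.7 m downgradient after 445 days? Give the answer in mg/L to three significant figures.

44.0 mg/L

For a continuous step input, C/C₀ ≈ ½·erfc((x−vt)/(2√(Dt))).
vt = 0.0753 × 445 = 33.5085 m and 2√(Dt) = 2√(0.115 × 445) = 14.31 m.
Argument (x−vt)/(2√(Dt)) = (21.7 − 33.5085)/14.31 = -0.8252; ½·erfc(-0.8252) = 0.8784.
C = 50.1 × 0.8784 = 44.0 mg/L.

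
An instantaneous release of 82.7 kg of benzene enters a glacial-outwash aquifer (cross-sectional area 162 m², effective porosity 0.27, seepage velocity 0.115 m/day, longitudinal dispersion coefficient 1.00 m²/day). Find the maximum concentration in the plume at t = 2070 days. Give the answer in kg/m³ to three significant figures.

The peak of an instantaneous 1D plume sits at x = vt; there the Gaussian factor is 1 and C_max = M/(n_e·A·√(4πDt)), where n_e·A is the pore area the mass is dissolved in.
√(4πDt) = √(4π × 1.00 × 2070) = 161.3 m, so C_max = 82.7/(0.27 × 162 × 161.3) = 0.0117 kg/m³.

0.0117 kg/m³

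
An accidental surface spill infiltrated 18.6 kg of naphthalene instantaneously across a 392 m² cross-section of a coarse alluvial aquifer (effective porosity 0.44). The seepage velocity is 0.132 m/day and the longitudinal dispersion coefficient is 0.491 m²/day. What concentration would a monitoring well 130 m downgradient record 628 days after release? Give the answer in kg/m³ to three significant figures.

0.000287 kg/m³

For an instantaneous plane source, C(x,t) = M/(n_e·A·√(4πDt)) · exp(−(x−vt)²/(4Dt)), with n_e·A the pore (flow) area.
Plume center vt = 0.132 × 628 = 82.896 m, so the well at 130 m is 47.104 m downgradient of the peak.
√(4πDt) = 62.25 m, giving peak height M/(n_e·A·√(4πDt)) = 18.6/(0.44 × 392 × 62.25) = 0.001732 kg/m³.
(x−vt)²/(4Dt) = (47.104)²/(4 × 0.491 × 628) = 1.799; exp(−1.799) = 0.1655.
C = 0.001732 × 0.1655 = 0.000287 kg/m³.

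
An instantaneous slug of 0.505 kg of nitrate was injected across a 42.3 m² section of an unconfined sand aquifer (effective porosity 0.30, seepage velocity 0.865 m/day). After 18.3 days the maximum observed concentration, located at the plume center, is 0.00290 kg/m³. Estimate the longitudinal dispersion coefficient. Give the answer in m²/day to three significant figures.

At the plume center C_max = M/(n_e·A·√(4πDt)), so D = M²/(4πt·(n_e·A·C_max)²).
n_e·A·C_max = 0.30 × 42.3 × 0.00290 = 0.03680 kg/m.
D = 0.505²/(4π × 18.3 × 0.03680²) = 0.819 m²/day.

0.819 m²/day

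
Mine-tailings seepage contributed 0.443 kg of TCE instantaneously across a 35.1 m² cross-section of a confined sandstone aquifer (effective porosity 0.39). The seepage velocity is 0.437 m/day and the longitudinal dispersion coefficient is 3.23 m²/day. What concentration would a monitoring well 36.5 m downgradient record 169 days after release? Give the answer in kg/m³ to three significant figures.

0.000206 kg/m³

For an instantaneous plane source, C(x,t) = M/(n_e·A·√(4πDt)) · exp(−(x−vt)²/(4Dt)), with n_e·A the pore (flow) area.
Plume center vt = 0.437 × 169 = 73.853 m, so the well at 36.5 m is 37.353 m upgradient of the peak.
√(4πDt) = 82.82 m, giving peak height M/(n_e·A·√(4πDt)) = 0.443/(0.39 × 35.1 × 82.82) = 0.0003907 kg/m³.
(x−vt)²/(4Dt) = (-37.353)²/(4 × 3.23 × 169) = 0.6390; exp(−0.6390) = 0.5278.
C = 0.0003907 × 0.5278 = 0.000206 kg/m³.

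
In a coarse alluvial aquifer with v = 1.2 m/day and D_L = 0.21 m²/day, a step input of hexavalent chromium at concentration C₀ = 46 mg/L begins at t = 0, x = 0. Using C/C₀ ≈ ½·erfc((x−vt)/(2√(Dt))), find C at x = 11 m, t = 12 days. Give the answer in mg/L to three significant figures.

For a continuous step input, C/C₀ ≈ ½·erfc((x−vt)/(2√(Dt))).
vt = 1.2 × 12 = 14.4 m and 2√(Dt) = 2√(0.21 × 12) = 3.175 m.
Argument (x−vt)/(2√(Dt)) = (11 − 14.4)/3.175 = -1.071; ½·erfc(-1.071) = 0.9351.
C = 46 × 0.9351 = 43.0 mg/L.

43.0 mg/L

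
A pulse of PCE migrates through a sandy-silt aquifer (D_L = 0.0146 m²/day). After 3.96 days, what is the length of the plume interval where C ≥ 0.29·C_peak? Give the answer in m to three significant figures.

The plume is Gaussian with σ = √(2Dt) = √(2 × 0.0146 × 3.96) = 0.3400 m.
C/C_peak = exp(−Δx²/(2σ²)) = 0.29 ⇒ Δx = σ·√(−2 ln 0.29) = 0.3400 × 1.573 = 0.5348 m.
Width = 2Δx = 1.07 m.

1.07 m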